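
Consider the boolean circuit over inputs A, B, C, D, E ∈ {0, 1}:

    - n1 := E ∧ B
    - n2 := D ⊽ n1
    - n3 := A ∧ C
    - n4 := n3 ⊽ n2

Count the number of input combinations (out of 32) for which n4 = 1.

15

n4 = n3 ⊽ n2 must be 1, so both n3 = 0 and n2 = 0.
n3 = A ∧ C must be 0, so at least one of A, C is 0.
Enumerating the 32 input combinations, 15 give n4 = 1 and 17 give n4 = 0.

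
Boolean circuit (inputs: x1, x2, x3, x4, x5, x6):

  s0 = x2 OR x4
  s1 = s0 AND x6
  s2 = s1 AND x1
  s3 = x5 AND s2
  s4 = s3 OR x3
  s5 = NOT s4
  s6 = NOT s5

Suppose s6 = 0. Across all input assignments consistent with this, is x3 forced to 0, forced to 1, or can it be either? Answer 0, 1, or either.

0

s6 = NOT s5 must be 0, so s5 = 1.
Every assignment with s6 = 0 has x3 = 0; there are 29 such assignment(s).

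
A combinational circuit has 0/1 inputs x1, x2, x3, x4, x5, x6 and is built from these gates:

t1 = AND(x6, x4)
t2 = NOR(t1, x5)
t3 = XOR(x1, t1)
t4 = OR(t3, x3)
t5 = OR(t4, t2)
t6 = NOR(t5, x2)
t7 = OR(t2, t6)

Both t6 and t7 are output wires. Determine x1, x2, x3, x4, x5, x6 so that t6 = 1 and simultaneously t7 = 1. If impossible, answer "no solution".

x1=0, x2=0, x3=0, x4=0, x5=1, x6=0

Check with x1=0, x2=0, x3=0, x4=0, x5=1, x6=0:
t1 = AND(x6, x4) = AND(0, 0) = 0
t2 = NOR(t1, x5) = NOR(0, 1) = 0
t3 = XOR(x1, t1) = XOR(0, 0) = 0
t4 = OR(t3, x3) = OR(0, 0) = 0
t5 = OR(t4, t2) = OR(0, 0) = 0
t6 = NOR(t5, x2) = NOR(0, 0) = 1
t7 = OR(t2, t6) = OR(0, 1) = 1
So t6 = 1 and t7 = 1.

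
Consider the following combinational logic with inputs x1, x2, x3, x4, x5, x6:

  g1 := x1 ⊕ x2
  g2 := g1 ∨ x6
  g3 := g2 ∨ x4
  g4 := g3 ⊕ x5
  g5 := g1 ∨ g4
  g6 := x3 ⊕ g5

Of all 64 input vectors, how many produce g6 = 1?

g6 = x3 ⊕ g5 must be 1, so x3 and g5 differ.
Enumerating the 64 input combinations, 32 give g6 = 1 and 32 give g6 = 0.

32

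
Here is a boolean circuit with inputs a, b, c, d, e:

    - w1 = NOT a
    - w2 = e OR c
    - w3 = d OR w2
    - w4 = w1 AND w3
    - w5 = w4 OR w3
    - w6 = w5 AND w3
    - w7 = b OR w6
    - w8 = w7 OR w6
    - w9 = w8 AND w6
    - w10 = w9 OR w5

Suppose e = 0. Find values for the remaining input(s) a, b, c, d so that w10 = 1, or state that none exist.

a=1 b=1 c=0 d=1

w10 = w9 OR w5 must be 1, so at least one of w9, w5 is 1.
Check with e = 0 and a=1, b=1, c=0, d=1:
w1 = NOT a = NOT 1 = 0
w2 = e OR c = 0 OR 0 = 0
w3 = d OR w2 = 1 OR 0 = 1
w4 = w1 AND w3 = 0 AND 1 = 0
w5 = w4 OR w3 = 0 OR 1 = 1
w6 = w5 AND w3 = 1 AND 1 = 1
w7 = b OR w6 = 1 OR 1 = 1
w8 = w7 OR w6 = 1 OR 1 = 1
w9 = w8 AND w6 = 1 AND 1 = 1
w10 = w9 OR w5 = 1 OR 1 = 1
So w10 = 1.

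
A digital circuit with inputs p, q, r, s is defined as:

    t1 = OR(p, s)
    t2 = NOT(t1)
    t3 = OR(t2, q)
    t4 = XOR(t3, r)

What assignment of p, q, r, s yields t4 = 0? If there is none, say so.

t4 = XOR(t3, r) must be 0, so t3 and r are equal.
Check with p=0, q=0, r=0, s=1:
t1 = OR(p, s) = OR(0, 1) = 1
t2 = NOT(t1) = NOT 1 = 0
t3 = OR(t2, q) = OR(0, 0) = 0
t4 = XOR(t3, r) = XOR(0, 0) = 0
So t4 = 0 as required.

p=0, q=0, r=0, s=1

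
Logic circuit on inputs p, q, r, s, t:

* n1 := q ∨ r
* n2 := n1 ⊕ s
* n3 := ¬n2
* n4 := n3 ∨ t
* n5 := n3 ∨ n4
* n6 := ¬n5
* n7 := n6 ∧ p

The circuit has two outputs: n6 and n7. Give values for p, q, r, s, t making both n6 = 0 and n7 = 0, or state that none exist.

Check with p=0, q=0, r=1, s=0, t=1:
n1 = q ∨ r = 0 ∨ 1 = 1
n2 = n1 ⊕ s = 1 ⊕ 0 = 1
n3 = ¬n2 = ¬1 = 0
n4 = n3 ∨ t = 0 ∨ 1 = 1
n5 = n3 ∨ n4 = 0 ∨ 1 = 1
n6 = ¬n5 = ¬1 = 0
n7 = n6 ∧ p = 0 ∧ 0 = 0
So n6 = 0 and n7 = 0.

p=0, q=0, r=1, s=0, t=1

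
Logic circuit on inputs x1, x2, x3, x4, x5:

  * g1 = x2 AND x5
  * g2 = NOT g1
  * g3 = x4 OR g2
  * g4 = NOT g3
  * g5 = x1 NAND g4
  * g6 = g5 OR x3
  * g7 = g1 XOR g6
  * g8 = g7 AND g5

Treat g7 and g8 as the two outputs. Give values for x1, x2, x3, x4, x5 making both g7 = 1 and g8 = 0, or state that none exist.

Check with x1=1, x2=1, x3=0, x4=0, x5=1:
g1 = x2 AND x5 = 1 AND 1 = 1
g2 = NOT g1 = NOT 1 = 0
g3 = x4 OR g2 = 0 OR 0 = 0
g4 = NOT g3 = NOT 0 = 1
g5 = x1 NAND g4 = 1 NAND 1 = 0
g6 = g5 OR x3 = 0 OR 0 = 0
g7 = g1 XOR g6 = 1 XOR 0 = 1
g8 = g7 AND g5 = 1 AND 0 = 0
So g7 = 1 and g8 = 0.

x1=1, x2=1, x3=0, x4=0, x5=1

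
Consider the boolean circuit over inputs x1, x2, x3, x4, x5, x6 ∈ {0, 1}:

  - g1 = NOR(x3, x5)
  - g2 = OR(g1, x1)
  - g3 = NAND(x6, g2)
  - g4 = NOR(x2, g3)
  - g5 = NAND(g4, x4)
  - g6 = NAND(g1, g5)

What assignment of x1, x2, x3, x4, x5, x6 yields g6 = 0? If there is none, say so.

x1=0, x2=1, x3=0, x4=1, x5=0, x6=0

g6 = NAND(g1, g5) must be 0, so both g1 = 1 and g5 = 1.
g1 = NOR(x3, x5) must be 1, so both x3 = 0 and x5 = 0.
Check with x1=0, x2=1, x3=0, x4=1, x5=0, x6=0:
g1 = NOR(x3, x5) = NOR(0, 0) = 1
g2 = OR(g1, x1) = OR(1, 0) = 1
g3 = NAND(x6, g2) = NAND(0, 1) = 1
g4 = NOR(x2, g3) = NOR(1, 1) = 0
g5 = NAND(g4, x4) = NAND(0, 1) = 1
g6 = NAND(g1, g5) = NAND(1, 1) = 0
So g6 = 0 as required.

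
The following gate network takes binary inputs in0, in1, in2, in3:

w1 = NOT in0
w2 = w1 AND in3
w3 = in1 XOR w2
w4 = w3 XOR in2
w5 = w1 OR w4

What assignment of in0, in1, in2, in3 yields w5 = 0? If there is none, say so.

in0=1, in1=0, in2=0, in3=1

Check with in0=1, in1=0, in2=0, in3=1:
w1 = NOT in0 = NOT 1 = 0
w2 = w1 AND in3 = 0 AND 1 = 0
w3 = in1 XOR w2 = 0 XOR 0 = 0
w4 = w3 XOR in2 = 0 XOR 0 = 0
w5 = w1 OR w4 = 0 OR 0 = 0
So w5 = 0 as required.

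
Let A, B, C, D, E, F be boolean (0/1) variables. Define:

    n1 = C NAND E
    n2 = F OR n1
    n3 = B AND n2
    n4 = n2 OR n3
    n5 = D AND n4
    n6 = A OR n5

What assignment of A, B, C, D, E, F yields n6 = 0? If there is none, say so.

A=0 B=0 C=1 D=1 E=1 F=0

Check with A=0 B=0 C=1 D=1 E=1 F=0:
n1 = C NAND E = 1 NAND 1 = 0
n2 = F OR n1 = 0 OR 0 = 0
n3 = B AND n2 = 0 AND 0 = 0
n4 = n2 OR n3 = 0 OR 0 = 0
n5 = D AND n4 = 1 AND 0 = 0
n6 = A OR n5 = 0 OR 0 = 0
So n6 = 0 as required.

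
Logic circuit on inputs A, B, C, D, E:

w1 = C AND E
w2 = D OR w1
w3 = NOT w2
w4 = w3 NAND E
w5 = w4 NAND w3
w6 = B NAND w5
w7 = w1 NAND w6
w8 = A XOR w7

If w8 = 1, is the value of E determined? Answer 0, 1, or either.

Both values of E occur among assignments with w8 = 1:
  E=0: A=0, B=0, C=0, D=0, E=0
  E=1: A=0, B=0, C=0, D=0, E=1

either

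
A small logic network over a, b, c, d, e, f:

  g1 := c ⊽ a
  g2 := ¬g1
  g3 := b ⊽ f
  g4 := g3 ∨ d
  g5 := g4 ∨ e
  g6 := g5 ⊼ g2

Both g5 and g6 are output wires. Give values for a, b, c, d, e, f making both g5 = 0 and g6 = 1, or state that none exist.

a=1, b=1, c=1, d=0, e=0, f=0

Check with a=1, b=1, c=1, d=0, e=0, f=0:
g1 = c ⊽ a = 1 ⊽ 1 = 0
g2 = ¬g1 = ¬0 = 1
g3 = b ⊽ f = 1 ⊽ 0 = 0
g4 = g3 ∨ d = 0 ∨ 0 = 0
g5 = g4 ∨ e = 0 ∨ 0 = 0
g6 = g5 ⊼ g2 = 0 ⊼ 1 = 1
So g5 = 0 and g6 = 1.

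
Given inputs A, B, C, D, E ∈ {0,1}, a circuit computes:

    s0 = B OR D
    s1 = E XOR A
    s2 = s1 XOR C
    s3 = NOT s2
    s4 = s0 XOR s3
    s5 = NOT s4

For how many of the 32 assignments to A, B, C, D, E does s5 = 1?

s5 = NOT s4 must be 1, so s4 = 0.
s4 = s0 XOR s3 must be 0, so s0 and s3 are equal.
Enumerating the 32 input combinations, 16 give s5 = 1 and 16 give s5 = 0.

16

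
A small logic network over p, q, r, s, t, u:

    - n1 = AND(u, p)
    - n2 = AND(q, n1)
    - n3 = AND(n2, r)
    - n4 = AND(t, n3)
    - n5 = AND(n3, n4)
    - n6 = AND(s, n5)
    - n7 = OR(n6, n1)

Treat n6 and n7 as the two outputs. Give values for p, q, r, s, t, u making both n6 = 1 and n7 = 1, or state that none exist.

Check with p=1 q=1 r=1 s=1 t=1 u=1:
n1 = AND(u, p) = AND(1, 1) = 1
n2 = AND(q, n1) = AND(1, 1) = 1
n3 = AND(n2, r) = AND(1, 1) = 1
n4 = AND(t, n3) = AND(1, 1) = 1
n5 = AND(n3, n4) = AND(1, 1) = 1
n6 = AND(s, n5) = AND(1, 1) = 1
n7 = OR(n6, n1) = OR(1, 1) = 1
So n6 = 1 and n7 = 1.

p=1 q=1 r=1 s=1 t=1 u=1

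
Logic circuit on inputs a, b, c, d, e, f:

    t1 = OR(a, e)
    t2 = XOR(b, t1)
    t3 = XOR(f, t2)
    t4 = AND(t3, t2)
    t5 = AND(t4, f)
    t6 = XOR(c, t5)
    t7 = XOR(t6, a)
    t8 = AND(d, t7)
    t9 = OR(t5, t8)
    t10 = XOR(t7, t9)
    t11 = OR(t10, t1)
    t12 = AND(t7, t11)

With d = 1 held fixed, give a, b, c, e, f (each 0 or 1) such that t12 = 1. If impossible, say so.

a=1, b=0, c=0, e=1, f=0

t12 = AND(t7, t11) must be 1, so both t7 = 1 and t11 = 1.
t7 = XOR(t6, a) must be 1, so t6 and a differ.
Check with d = 1 and a=1, b=0, c=0, e=1, f=0:
t1 = OR(a, e) = OR(1, 1) = 1
t2 = XOR(b, t1) = XOR(0, 1) = 1
t3 = XOR(f, t2) = XOR(0, 1) = 1
t4 = AND(t3, t2) = AND(1, 1) = 1
t5 = AND(t4, f) = AND(1, 0) = 0
t6 = XOR(c, t5) = XOR(0, 0) = 0
t7 = XOR(t6, a) = XOR(0, 1) = 1
t8 = AND(d, t7) = AND(1, 1) = 1
t9 = OR(t5, t8) = OR(0, 1) = 1
t10 = XOR(t7, t9) = XOR(1, 1) = 0
t11 = OR(t10, t1) = OR(0, 1) = 1
t12 = AND(t7, t11) = AND(1, 1) = 1
So t12 = 1.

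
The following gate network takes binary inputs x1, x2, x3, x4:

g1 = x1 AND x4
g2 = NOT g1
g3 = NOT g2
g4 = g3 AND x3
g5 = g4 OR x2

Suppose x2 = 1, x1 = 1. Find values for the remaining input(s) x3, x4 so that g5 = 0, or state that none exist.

With x2 = 1, x1 = 1 fixed, none of the 4 settings of x3, x4 give g5 = 0.
For example, with x3=0, x4=0:
g1 = x1 AND x4 = 1 AND 0 = 0
g2 = NOT g1 = NOT 0 = 1
g3 = NOT g2 = NOT 1 = 0
g4 = g3 AND x3 = 0 AND 0 = 0
g5 = g4 OR x2 = 0 OR 1 = 1
giving g5 = 1 ≠ 0.

no solution exists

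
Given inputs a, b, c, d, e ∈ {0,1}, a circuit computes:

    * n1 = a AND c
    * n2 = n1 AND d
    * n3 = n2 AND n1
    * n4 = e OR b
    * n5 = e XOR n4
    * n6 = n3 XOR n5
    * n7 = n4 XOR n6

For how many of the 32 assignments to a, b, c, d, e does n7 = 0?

n7 = n4 XOR n6 must be 0, so n4 and n6 are equal.
Enumerating the 32 input combinations, 16 give n7 = 0 and 16 give n7 = 1.

16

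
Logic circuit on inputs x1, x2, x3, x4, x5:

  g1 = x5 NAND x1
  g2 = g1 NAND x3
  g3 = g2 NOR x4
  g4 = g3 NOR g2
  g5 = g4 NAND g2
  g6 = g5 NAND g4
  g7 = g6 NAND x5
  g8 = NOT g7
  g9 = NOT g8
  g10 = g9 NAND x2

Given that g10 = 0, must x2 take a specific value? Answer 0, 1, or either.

g10 = g9 NAND x2 must be 0, so both g9 = 1 and x2 = 1.
g9 = NOT g8 must be 1, so g8 = 0.
Every assignment with g10 = 0 has x2 = 1; there are 9 such assignment(s).

1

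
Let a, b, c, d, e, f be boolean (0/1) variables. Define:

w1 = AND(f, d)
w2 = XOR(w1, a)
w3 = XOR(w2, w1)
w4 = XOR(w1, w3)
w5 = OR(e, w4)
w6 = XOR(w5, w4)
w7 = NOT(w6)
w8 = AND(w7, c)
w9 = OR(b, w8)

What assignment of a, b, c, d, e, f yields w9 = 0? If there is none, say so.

a=0 b=0 c=0 d=0 e=0 f=1

Check with a=0 b=0 c=0 d=0 e=0 f=1:
w1 = AND(f, d) = AND(1, 0) = 0
w2 = XOR(w1, a) = XOR(0, 0) = 0
w3 = XOR(w2, w1) = XOR(0, 0) = 0
w4 = XOR(w1, w3) = XOR(0, 0) = 0
w5 = OR(e, w4) = OR(0, 0) = 0
w6 = XOR(w5, w4) = XOR(0, 0) = 0
w7 = NOT(w6) = NOT 0 = 1
w8 = AND(w7, c) = AND(1, 0) = 0
w9 = OR(b, w8) = OR(0, 0) = 0
So w9 = 0 as required.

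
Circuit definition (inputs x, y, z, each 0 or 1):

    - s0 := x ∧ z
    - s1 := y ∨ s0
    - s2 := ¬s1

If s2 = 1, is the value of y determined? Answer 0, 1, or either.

s2 = ¬s1 must be 1, so s1 = 0.
Every assignment with s2 = 1 has y = 0; there are 3 such assignment(s).
  x=0, y=0, z=0
  x=0, y=0, z=1
  x=1, y=0, z=0

0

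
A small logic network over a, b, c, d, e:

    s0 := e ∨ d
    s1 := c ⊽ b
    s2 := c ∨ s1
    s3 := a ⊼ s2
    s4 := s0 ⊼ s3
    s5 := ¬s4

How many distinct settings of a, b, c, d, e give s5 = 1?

15

s5 = ¬s4 must be 1, so s4 = 0.
s4 = s0 ⊼ s3 must be 0, so both s0 = 1 and s3 = 1.
s0 = e ∨ d must be 1, so at least one of e, d is 1.
Enumerating the 32 input combinations, 15 give s5 = 1 and 17 give s5 = 0.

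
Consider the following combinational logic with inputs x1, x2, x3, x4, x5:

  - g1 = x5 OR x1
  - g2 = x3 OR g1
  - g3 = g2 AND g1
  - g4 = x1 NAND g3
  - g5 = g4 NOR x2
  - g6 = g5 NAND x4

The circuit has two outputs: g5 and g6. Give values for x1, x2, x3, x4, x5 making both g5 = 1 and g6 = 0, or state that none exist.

x1=1, x2=0, x3=1, x4=1, x5=1

Check with x1=1, x2=0, x3=1, x4=1, x5=1:
g1 = x5 OR x1 = 1 OR 1 = 1
g2 = x3 OR g1 = 1 OR 1 = 1
g3 = g2 AND g1 = 1 AND 1 = 1
g4 = x1 NAND g3 = 1 NAND 1 = 0
g5 = g4 NOR x2 = 0 NOR 0 = 1
g6 = g5 NAND x4 = 1 NAND 1 = 0
So g5 = 1 and g6 = 0.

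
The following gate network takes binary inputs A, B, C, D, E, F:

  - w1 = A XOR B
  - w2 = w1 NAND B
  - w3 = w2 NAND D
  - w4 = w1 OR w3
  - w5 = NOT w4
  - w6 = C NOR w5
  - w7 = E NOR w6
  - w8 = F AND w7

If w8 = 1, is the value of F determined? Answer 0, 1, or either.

w8 = F AND w7 must be 1, so both F = 1 and w7 = 1.
w7 = E NOR w6 must be 1, so both E = 0 and w6 = 0.
Every assignment with w8 = 1 has F = 1; there are 10 such assignment(s).

1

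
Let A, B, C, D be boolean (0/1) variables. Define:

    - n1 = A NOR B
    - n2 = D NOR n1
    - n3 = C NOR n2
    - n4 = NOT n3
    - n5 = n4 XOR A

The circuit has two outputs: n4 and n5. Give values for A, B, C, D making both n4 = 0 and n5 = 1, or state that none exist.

A=1 B=0 C=0 D=1

Check with A=1 B=0 C=0 D=1:
n1 = A NOR B = 1 NOR 0 = 0
n2 = D NOR n1 = 1 NOR 0 = 0
n3 = C NOR n2 = 0 NOR 0 = 1
n4 = NOT n3 = NOT 1 = 0
n5 = n4 XOR A = 0 XOR 1 = 1
So n4 = 0 and n5 = 1.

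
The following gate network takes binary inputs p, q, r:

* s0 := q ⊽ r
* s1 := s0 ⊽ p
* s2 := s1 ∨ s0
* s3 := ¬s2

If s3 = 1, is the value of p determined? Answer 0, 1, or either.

1

s3 = ¬s2 must be 1, so s2 = 0.
s2 = s1 ∨ s0 must be 0, so both s1 = 0 and s0 = 0.
Every assignment with s3 = 1 has p = 1; there are 3 such assignment(s).
  p=1, q=0, r=1
  p=1, q=1, r=0
  p=1, q=1, r=1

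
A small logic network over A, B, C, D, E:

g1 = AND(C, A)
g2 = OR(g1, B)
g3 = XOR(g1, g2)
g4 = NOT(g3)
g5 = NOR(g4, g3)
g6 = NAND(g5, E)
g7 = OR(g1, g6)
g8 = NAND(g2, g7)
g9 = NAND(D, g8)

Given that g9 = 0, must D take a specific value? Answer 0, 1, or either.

g9 = NAND(D, g8) must be 0, so both D = 1 and g8 = 1.
g8 = NAND(g2, g7) must be 1, so at least one of g2, g7 is 0.
Every assignment with g9 = 0 has D = 1; there are 6 such assignment(s).

1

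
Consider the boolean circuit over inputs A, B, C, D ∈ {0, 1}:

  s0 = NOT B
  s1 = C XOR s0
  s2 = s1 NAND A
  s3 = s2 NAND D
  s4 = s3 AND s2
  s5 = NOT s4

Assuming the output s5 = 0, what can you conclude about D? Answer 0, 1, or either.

s5 = NOT s4 must be 0, so s4 = 1.
s4 = s3 AND s2 must be 1, so both s3 = 1 and s2 = 1.
Every assignment with s5 = 0 has D = 0; there are 6 such assignment(s).

0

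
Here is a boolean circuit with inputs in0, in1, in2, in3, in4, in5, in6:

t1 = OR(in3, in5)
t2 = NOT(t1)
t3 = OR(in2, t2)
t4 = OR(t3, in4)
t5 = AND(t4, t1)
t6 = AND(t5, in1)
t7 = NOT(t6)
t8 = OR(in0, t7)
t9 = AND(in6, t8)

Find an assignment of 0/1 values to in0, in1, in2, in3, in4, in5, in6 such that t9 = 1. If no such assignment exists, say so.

in0=0 in1=0 in2=0 in3=1 in4=0 in5=0 in6=1

t9 = AND(in6, t8) must be 1, so both in6 = 1 and t8 = 1.
t8 = OR(in0, t7) must be 1, so at least one of in0, t7 is 1.
Check with in0=0 in1=0 in2=0 in3=1 in4=0 in5=0 in6=1:
t1 = OR(in3, in5) = OR(1, 0) = 1
t2 = NOT(t1) = NOT 1 = 0
t3 = OR(in2, t2) = OR(0, 0) = 0
t4 = OR(t3, in4) = OR(0, 0) = 0
t5 = AND(t4, t1) = AND(0, 1) = 0
t6 = AND(t5, in1) = AND(0, 0) = 0
t7 = NOT(t6) = NOT 0 = 1
t8 = OR(in0, t7) = OR(0, 1) = 1
t9 = AND(in6, t8) = AND(1, 1) = 1
So t9 = 1 as required.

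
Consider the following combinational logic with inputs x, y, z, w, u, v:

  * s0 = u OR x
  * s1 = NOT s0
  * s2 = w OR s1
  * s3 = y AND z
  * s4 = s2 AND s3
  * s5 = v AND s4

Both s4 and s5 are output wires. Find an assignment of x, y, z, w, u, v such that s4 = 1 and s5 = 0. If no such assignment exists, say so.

x=1 y=1 z=1 w=1 u=0 v=0

Check with x=1 y=1 z=1 w=1 u=0 v=0:
s0 = u OR x = 0 OR 1 = 1
s1 = NOT s0 = NOT 1 = 0
s2 = w OR s1 = 1 OR 0 = 1
s3 = y AND z = 1 AND 1 = 1
s4 = s2 AND s3 = 1 AND 1 = 1
s5 = v AND s4 = 0 AND 1 = 0
So s4 = 1 and s5 = 0.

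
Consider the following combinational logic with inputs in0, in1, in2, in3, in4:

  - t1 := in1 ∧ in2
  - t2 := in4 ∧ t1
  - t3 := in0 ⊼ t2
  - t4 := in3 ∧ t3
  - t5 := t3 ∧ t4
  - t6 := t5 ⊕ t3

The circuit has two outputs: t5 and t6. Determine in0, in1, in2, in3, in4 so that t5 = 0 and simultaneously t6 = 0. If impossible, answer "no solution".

in0=1, in1=1, in2=1, in3=1, in4=1

Check with in0=1, in1=1, in2=1, in3=1, in4=1:
t1 = in1 ∧ in2 = 1 ∧ 1 = 1
t2 = in4 ∧ t1 = 1 ∧ 1 = 1
t3 = in0 ⊼ t2 = 1 ⊼ 1 = 0
t4 = in3 ∧ t3 = 1 ∧ 0 = 0
t5 = t3 ∧ t4 = 0 ∧ 0 = 0
t6 = t5 ⊕ t3 = 0 ⊕ 0 = 0
So t5 = 0 and t6 = 0.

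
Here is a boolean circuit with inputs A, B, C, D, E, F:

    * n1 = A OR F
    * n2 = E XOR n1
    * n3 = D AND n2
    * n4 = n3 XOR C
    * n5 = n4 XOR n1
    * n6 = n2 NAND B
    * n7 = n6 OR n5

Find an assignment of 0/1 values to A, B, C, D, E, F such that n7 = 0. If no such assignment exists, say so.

A=0, B=1, C=0, D=1, E=0, F=1

n7 = n6 OR n5 must be 0, so both n6 = 0 and n5 = 0.
Check with A=0, B=1, C=0, D=1, E=0, F=1:
n1 = A OR F = 0 OR 1 = 1
n2 = E XOR n1 = 0 XOR 1 = 1
n3 = D AND n2 = 1 AND 1 = 1
n4 = n3 XOR C = 1 XOR 0 = 1
n5 = n4 XOR n1 = 1 XOR 1 = 0
n6 = n2 NAND B = 1 NAND 1 = 0
n7 = n6 OR n5 = 0 OR 0 = 0
So n7 = 0 as required.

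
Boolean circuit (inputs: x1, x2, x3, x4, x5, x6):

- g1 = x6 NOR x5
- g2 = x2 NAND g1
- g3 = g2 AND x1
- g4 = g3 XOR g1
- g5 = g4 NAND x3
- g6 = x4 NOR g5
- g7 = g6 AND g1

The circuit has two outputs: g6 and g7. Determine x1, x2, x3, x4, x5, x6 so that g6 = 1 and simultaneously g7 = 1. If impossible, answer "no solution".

x1=0 x2=1 x3=1 x4=0 x5=0 x6=0

Check with x1=0 x2=1 x3=1 x4=0 x5=0 x6=0:
g1 = x6 NOR x5 = 0 NOR 0 = 1
g2 = x2 NAND g1 = 1 NAND 1 = 0
g3 = g2 AND x1 = 0 AND 0 = 0
g4 = g3 XOR g1 = 0 XOR 1 = 1
g5 = g4 NAND x3 = 1 NAND 1 = 0
g6 = x4 NOR g5 = 0 NOR 0 = 1
g7 = g6 AND g1 = 1 AND 1 = 1
So g6 = 1 and g7 = 1.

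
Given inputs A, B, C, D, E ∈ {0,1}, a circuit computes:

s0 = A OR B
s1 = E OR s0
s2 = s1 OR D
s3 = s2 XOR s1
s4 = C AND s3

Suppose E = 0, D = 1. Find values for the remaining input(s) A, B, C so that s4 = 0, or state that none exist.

s4 = C AND s3 must be 0, so at least one of C, s3 is 0.
Check with E = 0, D = 1 and A=1, B=0, C=0:
s0 = A OR B = 1 OR 0 = 1
s1 = E OR s0 = 0 OR 1 = 1
s2 = s1 OR D = 1 OR 1 = 1
s3 = s2 XOR s1 = 1 XOR 1 = 0
s4 = C AND s3 = 0 AND 0 = 0
So s4 = 0.

A=1, B=0, C=0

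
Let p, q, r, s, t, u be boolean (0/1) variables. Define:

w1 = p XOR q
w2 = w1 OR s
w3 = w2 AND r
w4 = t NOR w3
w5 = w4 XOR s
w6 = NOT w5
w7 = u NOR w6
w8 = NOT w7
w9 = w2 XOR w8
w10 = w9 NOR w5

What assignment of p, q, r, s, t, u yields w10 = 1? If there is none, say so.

Check with p=0 q=1 r=1 s=0 t=0 u=1:
w1 = p XOR q = 0 XOR 1 = 1
w2 = w1 OR s = 1 OR 0 = 1
w3 = w2 AND r = 1 AND 1 = 1
w4 = t NOR w3 = 0 NOR 1 = 0
w5 = w4 XOR s = 0 XOR 0 = 0
w6 = NOT w5 = NOT 0 = 1
w7 = u NOR w6 = 1 NOR 1 = 0
w8 = NOT w7 = NOT 0 = 1
w9 = w2 XOR w8 = 1 XOR 1 = 0
w10 = w9 NOR w5 = 0 NOR 0 = 1
So w10 = 1 as required.

p=0 q=1 r=1 s=0 t=0 u=1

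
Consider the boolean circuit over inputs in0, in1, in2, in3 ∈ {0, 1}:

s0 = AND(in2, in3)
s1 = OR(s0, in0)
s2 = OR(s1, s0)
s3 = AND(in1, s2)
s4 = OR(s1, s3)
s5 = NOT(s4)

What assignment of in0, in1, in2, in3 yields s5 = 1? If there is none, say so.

in0=0 in1=1 in2=0 in3=1

Check with in0=0 in1=1 in2=0 in3=1:
s0 = AND(in2, in3) = AND(0, 1) = 0
s1 = OR(s0, in0) = OR(0, 0) = 0
s2 = OR(s1, s0) = OR(0, 0) = 0
s3 = AND(in1, s2) = AND(1, 0) = 0
s4 = OR(s1, s3) = OR(0, 0) = 0
s5 = NOT(s4) = NOT 0 = 1
So s5 = 1 as required.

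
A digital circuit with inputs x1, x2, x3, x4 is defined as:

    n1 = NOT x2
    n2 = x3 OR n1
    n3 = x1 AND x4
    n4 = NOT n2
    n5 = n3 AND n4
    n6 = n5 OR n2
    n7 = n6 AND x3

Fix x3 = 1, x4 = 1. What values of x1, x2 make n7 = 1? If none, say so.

Check with x3 = 1, x4 = 1 and x1=0, x2=1:
n1 = NOT x2 = NOT 1 = 0
n2 = x3 OR n1 = 1 OR 0 = 1
n3 = x1 AND x4 = 0 AND 1 = 0
n4 = NOT n2 = NOT 1 = 0
n5 = n3 AND n4 = 0 AND 0 = 0
n6 = n5 OR n2 = 0 OR 1 = 1
n7 = n6 AND x3 = 1 AND 1 = 1
So n7 = 1.

x1=0 x2=1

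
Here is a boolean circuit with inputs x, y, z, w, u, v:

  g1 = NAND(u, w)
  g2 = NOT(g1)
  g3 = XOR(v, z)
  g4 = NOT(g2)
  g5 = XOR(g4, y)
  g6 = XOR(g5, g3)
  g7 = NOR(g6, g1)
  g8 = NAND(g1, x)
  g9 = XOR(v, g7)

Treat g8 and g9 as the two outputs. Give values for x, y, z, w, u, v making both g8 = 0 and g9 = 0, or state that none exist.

x=1, y=0, z=1, w=0, u=1, v=0

Check with x=1, y=0, z=1, w=0, u=1, v=0:
g1 = NAND(u, w) = NAND(1, 0) = 1
g2 = NOT(g1) = NOT 1 = 0
g3 = XOR(v, z) = XOR(0, 1) = 1
g4 = NOT(g2) = NOT 0 = 1
g5 = XOR(g4, y) = XOR(1, 0) = 1
g6 = XOR(g5, g3) = XOR(1, 1) = 0
g7 = NOR(g6, g1) = NOR(0, 1) = 0
g8 = NAND(g1, x) = NAND(1, 1) = 0
g9 = XOR(v, g7) = XOR(0, 0) = 0
So g8 = 0 and g9 = 0.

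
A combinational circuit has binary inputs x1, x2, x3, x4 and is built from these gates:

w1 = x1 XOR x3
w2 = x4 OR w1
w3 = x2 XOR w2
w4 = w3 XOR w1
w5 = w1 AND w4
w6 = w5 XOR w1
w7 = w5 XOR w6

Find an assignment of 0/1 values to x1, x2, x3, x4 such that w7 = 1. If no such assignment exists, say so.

x1=0, x2=1, x3=1, x4=0

w7 = w5 XOR w6 must be 1, so w5 and w6 differ.
Check with x1=0, x2=1, x3=1, x4=0:
w1 = x1 XOR x3 = 0 XOR 1 = 1
w2 = x4 OR w1 = 0 OR 1 = 1
w3 = x2 XOR w2 = 1 XOR 1 = 0
w4 = w3 XOR w1 = 0 XOR 1 = 1
w5 = w1 AND w4 = 1 AND 1 = 1
w6 = w5 XOR w1 = 1 XOR 1 = 0
w7 = w5 XOR w6 = 1 XOR 0 = 1
So w7 = 1 as required.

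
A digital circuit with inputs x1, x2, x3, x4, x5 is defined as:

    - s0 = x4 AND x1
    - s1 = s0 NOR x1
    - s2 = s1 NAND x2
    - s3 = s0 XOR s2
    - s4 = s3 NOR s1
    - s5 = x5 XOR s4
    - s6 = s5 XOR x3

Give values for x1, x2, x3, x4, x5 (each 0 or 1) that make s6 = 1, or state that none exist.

Check with x1=0, x2=1, x3=1, x4=1, x5=0:
s0 = x4 AND x1 = 1 AND 0 = 0
s1 = s0 NOR x1 = 0 NOR 0 = 1
s2 = s1 NAND x2 = 1 NAND 1 = 0
s3 = s0 XOR s2 = 0 XOR 0 = 0
s4 = s3 NOR s1 = 0 NOR 1 = 0
s5 = x5 XOR s4 = 0 XOR 0 = 0
s6 = s5 XOR x3 = 0 XOR 1 = 1
So s6 = 1 as required.

x1=0, x2=1, x3=1, x4=1, x5=0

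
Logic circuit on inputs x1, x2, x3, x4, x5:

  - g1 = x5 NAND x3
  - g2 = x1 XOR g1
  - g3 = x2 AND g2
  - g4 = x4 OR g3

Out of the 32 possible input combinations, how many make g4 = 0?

12

g4 = x4 OR g3 must be 0, so both x4 = 0 and g3 = 0.
Enumerating the 32 input combinations, 12 give g4 = 0 and 20 give g4 = 1.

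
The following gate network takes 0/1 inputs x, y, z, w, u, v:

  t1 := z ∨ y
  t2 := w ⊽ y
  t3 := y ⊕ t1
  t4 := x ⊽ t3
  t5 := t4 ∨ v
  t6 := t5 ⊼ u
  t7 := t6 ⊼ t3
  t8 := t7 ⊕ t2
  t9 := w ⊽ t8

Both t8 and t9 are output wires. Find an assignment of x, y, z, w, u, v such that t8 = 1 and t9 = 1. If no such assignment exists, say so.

Across all 64 input combinations, none give both t8 = 1 and t9 = 1.

no solution exists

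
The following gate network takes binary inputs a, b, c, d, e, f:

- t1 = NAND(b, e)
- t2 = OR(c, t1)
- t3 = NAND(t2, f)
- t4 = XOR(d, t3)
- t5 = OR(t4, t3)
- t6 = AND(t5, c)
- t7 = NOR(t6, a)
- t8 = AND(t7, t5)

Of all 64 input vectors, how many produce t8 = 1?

13

t8 = AND(t7, t5) must be 1, so both t7 = 1 and t5 = 1.
Enumerating the 64 input combinations, 13 give t8 = 1 and 51 give t8 = 0.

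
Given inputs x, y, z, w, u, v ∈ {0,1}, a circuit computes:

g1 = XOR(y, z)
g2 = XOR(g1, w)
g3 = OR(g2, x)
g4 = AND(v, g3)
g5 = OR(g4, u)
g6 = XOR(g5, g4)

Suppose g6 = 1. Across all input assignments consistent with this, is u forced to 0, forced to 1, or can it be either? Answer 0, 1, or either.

1

g6 = XOR(g5, g4) must be 1, so g5 and g4 differ.
Every assignment with g6 = 1 has u = 1; there are 20 such assignment(s).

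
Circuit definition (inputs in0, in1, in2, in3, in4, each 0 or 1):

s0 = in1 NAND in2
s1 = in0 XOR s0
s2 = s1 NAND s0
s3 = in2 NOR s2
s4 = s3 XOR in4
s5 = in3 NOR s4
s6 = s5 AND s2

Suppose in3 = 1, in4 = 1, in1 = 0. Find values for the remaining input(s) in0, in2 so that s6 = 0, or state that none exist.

s6 = s5 AND s2 must be 0, so at least one of s5, s2 is 0.
Check with in3 = 1, in4 = 1, in1 = 0 and in0=1, in2=0:
s0 = in1 NAND in2 = 0 NAND 0 = 1
s1 = in0 XOR s0 = 1 XOR 1 = 0
s2 = s1 NAND s0 = 0 NAND 1 = 1
s3 = in2 NOR s2 = 0 NOR 1 = 0
s4 = s3 XOR in4 = 0 XOR 1 = 1
s5 = in3 NOR s4 = 1 NOR 1 = 0
s6 = s5 AND s2 = 0 AND 1 = 0
So s6 = 0.

in0=1, in2=0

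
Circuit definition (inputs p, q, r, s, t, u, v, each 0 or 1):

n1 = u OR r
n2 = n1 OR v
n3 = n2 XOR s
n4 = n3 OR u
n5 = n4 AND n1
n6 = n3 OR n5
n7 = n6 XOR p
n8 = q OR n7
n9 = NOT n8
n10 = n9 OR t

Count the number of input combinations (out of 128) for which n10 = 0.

48

n10 = n9 OR t must be 0, so both n9 = 0 and t = 0.
Enumerating the 128 input combinations, 48 give n10 = 0 and 80 give n10 = 1.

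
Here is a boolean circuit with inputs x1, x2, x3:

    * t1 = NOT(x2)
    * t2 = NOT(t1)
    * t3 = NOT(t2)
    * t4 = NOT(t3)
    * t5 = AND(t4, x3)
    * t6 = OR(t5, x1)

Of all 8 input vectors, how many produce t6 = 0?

t6 = OR(t5, x1) must be 0, so both t5 = 0 and x1 = 0.
t5 = AND(t4, x3) must be 0, so at least one of t4, x3 is 0.
Enumerating the 8 input combinations, 3 give t6 = 0 and 5 give t6 = 1.

3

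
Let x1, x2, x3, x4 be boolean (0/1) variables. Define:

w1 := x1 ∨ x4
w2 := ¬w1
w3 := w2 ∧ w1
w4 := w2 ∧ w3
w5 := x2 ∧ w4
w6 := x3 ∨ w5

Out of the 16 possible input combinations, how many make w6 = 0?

w6 = x3 ∨ w5 must be 0, so both x3 = 0 and w5 = 0.
w5 = x2 ∧ w4 must be 0, so at least one of x2, w4 is 0.
Enumerating the 16 input combinations, 8 give w6 = 0 and 8 give w6 = 1.

8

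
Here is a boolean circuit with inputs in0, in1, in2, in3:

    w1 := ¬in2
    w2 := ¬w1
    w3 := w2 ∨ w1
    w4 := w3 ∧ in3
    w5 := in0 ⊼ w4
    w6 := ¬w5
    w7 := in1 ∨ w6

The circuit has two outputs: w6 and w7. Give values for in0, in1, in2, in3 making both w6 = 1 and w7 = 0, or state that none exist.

no solution exists

Across all 16 input combinations, none give both w6 = 1 and w7 = 0.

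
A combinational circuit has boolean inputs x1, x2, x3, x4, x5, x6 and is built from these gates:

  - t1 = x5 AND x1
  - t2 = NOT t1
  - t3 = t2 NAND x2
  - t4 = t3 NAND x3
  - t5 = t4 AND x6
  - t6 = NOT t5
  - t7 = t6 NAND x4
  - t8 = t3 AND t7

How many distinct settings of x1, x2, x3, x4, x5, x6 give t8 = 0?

t8 = t3 AND t7 must be 0, so at least one of t3, t7 is 0.
Enumerating the 64 input combinations, 39 give t8 = 0 and 25 give t8 = 1.

39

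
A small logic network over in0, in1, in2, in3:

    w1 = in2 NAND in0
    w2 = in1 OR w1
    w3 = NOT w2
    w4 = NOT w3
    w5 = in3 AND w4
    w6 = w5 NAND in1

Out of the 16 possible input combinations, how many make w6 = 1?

12

w6 = w5 NAND in1 must be 1, so at least one of w5, in1 is 0.
Enumerating the 16 input combinations, 12 give w6 = 1 and 4 give w6 = 0.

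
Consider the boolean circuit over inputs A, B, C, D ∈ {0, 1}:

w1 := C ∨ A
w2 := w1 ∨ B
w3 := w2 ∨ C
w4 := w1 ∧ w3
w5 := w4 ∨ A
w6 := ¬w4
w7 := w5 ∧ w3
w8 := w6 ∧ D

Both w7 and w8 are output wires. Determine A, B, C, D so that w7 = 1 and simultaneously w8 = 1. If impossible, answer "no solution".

no solution exists

Across all 16 input combinations, none give both w7 = 1 and w8 = 1.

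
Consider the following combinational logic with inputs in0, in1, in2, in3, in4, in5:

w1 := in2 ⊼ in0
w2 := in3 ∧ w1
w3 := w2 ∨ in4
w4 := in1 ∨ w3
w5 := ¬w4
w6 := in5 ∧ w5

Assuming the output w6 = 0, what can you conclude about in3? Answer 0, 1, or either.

either

Both values of in3 occur among assignments with w6 = 0:
  in3=0: in0=0, in1=0, in2=0, in3=0, in4=0, in5=0
  in3=1: in0=0, in1=0, in2=0, in3=1, in4=0, in5=0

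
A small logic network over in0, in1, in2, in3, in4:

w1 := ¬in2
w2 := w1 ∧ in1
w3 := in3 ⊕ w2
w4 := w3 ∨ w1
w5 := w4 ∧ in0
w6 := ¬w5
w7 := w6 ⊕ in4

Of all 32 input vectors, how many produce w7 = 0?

16

w7 = w6 ⊕ in4 must be 0, so w6 and in4 are equal.
Enumerating the 32 input combinations, 16 give w7 = 0 and 16 give w7 = 1.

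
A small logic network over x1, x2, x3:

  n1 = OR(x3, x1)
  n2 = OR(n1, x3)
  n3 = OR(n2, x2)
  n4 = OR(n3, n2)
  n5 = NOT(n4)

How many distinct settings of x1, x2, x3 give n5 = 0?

n5 = NOT(n4) must be 0, so n4 = 1.
Enumerating the 8 input combinations, 7 give n5 = 0 and 1 give n5 = 1.

7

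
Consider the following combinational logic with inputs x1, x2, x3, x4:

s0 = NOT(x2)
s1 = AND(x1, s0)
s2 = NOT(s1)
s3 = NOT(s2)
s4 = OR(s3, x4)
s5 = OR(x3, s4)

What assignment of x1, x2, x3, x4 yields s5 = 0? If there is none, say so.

s5 = OR(x3, s4) must be 0, so both x3 = 0 and s4 = 0.
s4 = OR(s3, x4) must be 0, so both s3 = 0 and x4 = 0.
s3 = NOT(s2) must be 0, so s2 = 1.
Check with x1=0, x2=1, x3=0, x4=0:
s0 = NOT(x2) = NOT 1 = 0
s1 = AND(x1, s0) = AND(0, 0) = 0
s2 = NOT(s1) = NOT 0 = 1
s3 = NOT(s2) = NOT 1 = 0
s4 = OR(s3, x4) = OR(0, 0) = 0
s5 = OR(x3, s4) = OR(0, 0) = 0
So s5 = 0 as required.

x1=0, x2=1, x3=0, x4=0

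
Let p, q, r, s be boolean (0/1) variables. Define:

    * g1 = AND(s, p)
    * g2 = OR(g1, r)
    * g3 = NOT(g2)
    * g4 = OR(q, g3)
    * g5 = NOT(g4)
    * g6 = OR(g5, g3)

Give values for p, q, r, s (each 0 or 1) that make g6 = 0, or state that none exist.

g6 = OR(g5, g3) must be 0, so both g5 = 0 and g3 = 0.
g5 = NOT(g4) must be 0, so g4 = 1.
Check with p=0, q=1, r=1, s=1:
g1 = AND(s, p) = AND(1, 0) = 0
g2 = OR(g1, r) = OR(0, 1) = 1
g3 = NOT(g2) = NOT 1 = 0
g4 = OR(q, g3) = OR(1, 0) = 1
g5 = NOT(g4) = NOT 1 = 0
g6 = OR(g5, g3) = OR(0, 0) = 0
So g6 = 0 as required.

p=0, q=1, r=1, s=1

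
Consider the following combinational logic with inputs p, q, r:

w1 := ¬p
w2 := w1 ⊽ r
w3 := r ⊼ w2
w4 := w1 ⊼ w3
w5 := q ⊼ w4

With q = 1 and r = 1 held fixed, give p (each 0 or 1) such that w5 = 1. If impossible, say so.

w5 = q ⊼ w4 must be 1, so at least one of q, w4 is 0.
Check with q = 1 and r = 1 and p=0:
w1 = ¬p = ¬0 = 1
w2 = w1 ⊽ r = 1 ⊽ 1 = 0
w3 = r ⊼ w2 = 1 ⊼ 0 = 1
w4 = w1 ⊼ w3 = 1 ⊼ 1 = 0
w5 = q ⊼ w4 = 1 ⊼ 0 = 1
So w5 = 1.

p=0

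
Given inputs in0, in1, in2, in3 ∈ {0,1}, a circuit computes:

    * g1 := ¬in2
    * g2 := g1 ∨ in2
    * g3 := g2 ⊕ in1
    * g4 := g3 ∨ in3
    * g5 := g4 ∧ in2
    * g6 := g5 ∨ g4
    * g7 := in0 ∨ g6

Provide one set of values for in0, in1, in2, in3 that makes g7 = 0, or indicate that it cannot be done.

in0=0, in1=1, in2=0, in3=0

Check with in0=0, in1=1, in2=0, in3=0:
g1 = ¬in2 = ¬0 = 1
g2 = g1 ∨ in2 = 1 ∨ 0 = 1
g3 = g2 ⊕ in1 = 1 ⊕ 1 = 0
g4 = g3 ∨ in3 = 0 ∨ 0 = 0
g5 = g4 ∧ in2 = 0 ∧ 0 = 0
g6 = g5 ∨ g4 = 0 ∨ 0 = 0
g7 = in0 ∨ g6 = 0 ∨ 0 = 0
So g7 = 0 as required.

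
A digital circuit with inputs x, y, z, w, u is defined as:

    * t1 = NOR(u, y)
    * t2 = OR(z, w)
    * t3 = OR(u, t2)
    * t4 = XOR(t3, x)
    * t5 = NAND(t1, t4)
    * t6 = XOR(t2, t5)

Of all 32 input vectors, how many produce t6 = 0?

22

t6 = XOR(t2, t5) must be 0, so t2 and t5 are equal.
Enumerating the 32 input combinations, 22 give t6 = 0 and 10 give t6 = 1.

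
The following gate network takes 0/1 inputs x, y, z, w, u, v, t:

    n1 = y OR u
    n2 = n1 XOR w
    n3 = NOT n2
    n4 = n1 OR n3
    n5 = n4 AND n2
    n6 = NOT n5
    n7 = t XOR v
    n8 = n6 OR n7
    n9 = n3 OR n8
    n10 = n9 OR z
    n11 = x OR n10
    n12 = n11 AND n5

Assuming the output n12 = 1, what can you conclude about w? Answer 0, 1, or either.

n12 = n11 AND n5 must be 1, so both n11 = 1 and n5 = 1.
n11 = x OR n10 must be 1, so at least one of x, n10 is 1.
n5 = n4 AND n2 must be 1, so both n4 = 1 and n2 = 1.
Every assignment with n12 = 1 has w = 0; there are 42 such assignment(s).

0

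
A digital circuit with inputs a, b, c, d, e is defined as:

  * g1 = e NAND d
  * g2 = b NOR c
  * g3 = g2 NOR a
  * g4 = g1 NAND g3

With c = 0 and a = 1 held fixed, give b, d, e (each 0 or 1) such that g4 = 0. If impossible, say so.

no solution exists

With c = 0 and a = 1 fixed, none of the 8 settings of b, d, e give g4 = 0.
For example, with b=0, d=1, e=0:
g1 = e NAND d = 0 NAND 1 = 1
g2 = b NOR c = 0 NOR 0 = 1
g3 = g2 NOR a = 1 NOR 1 = 0
g4 = g1 NAND g3 = 1 NAND 0 = 1
giving g4 = 1 ≠ 0.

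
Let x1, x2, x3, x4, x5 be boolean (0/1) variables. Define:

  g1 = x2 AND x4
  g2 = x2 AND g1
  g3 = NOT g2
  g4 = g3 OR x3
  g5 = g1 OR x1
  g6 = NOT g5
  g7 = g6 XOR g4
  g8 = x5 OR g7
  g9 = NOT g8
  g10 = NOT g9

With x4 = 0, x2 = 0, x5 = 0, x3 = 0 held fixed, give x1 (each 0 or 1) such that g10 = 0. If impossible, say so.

g10 = NOT g9 must be 0, so g9 = 1.
g9 = NOT g8 must be 1, so g8 = 0.
Check with x4 = 0, x2 = 0, x5 = 0, x3 = 0 and x1=0:
g1 = x2 AND x4 = 0 AND 0 = 0
g2 = x2 AND g1 = 0 AND 0 = 0
g3 = NOT g2 = NOT 0 = 1
g4 = g3 OR x3 = 1 OR 0 = 1
g5 = g1 OR x1 = 0 OR 0 = 0
g6 = NOT g5 = NOT 0 = 1
g7 = g6 XOR g4 = 1 XOR 1 = 0
g8 = x5 OR g7 = 0 OR 0 = 0
g9 = NOT g8 = NOT 0 = 1
g10 = NOT g9 = NOT 1 = 0
So g10 = 0.

x1=0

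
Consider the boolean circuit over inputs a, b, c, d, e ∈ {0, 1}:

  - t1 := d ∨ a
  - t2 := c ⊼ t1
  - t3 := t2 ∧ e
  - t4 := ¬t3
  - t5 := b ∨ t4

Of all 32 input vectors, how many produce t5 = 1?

t5 = b ∨ t4 must be 1, so at least one of b, t4 is 1.
Enumerating the 32 input combinations, 27 give t5 = 1 and 5 give t5 = 0.

27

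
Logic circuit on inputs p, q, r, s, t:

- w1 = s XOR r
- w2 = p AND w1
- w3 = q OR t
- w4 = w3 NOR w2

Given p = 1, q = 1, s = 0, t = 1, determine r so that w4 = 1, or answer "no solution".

no solution exists

With p = 1, q = 1, s = 0, t = 1 fixed, none of the 2 settings of r give w4 = 1.
For example, with r=0:
w1 = s XOR r = 0 XOR 0 = 0
w2 = p AND w1 = 1 AND 0 = 0
w3 = q OR t = 1 OR 1 = 1
w4 = w3 NOR w2 = 1 NOR 0 = 0
giving w4 = 0 ≠ 1.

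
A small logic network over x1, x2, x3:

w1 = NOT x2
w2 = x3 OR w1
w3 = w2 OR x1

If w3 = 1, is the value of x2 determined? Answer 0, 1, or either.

Both values of x2 occur among assignments with w3 = 1:
  x2=0: x1=0, x2=0, x3=0
  x2=1: x1=0, x2=1, x3=1

either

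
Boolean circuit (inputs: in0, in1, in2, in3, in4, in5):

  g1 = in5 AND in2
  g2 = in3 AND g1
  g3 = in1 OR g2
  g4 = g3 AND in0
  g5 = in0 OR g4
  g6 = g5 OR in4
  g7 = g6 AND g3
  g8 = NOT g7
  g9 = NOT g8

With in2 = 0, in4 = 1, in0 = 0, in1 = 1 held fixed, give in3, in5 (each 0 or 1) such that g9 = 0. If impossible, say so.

With in2 = 0, in4 = 1, in0 = 0, in1 = 1 fixed, none of the 4 settings of in3, in5 give g9 = 0.
For example, with in3=0, in5=1:
g1 = in5 AND in2 = 1 AND 0 = 0
g2 = in3 AND g1 = 0 AND 0 = 0
g3 = in1 OR g2 = 1 OR 0 = 1
g4 = g3 AND in0 = 1 AND 0 = 0
g5 = in0 OR g4 = 0 OR 0 = 0
g6 = g5 OR in4 = 0 OR 1 = 1
g7 = g6 AND g3 = 1 AND 1 = 1
g8 = NOT g7 = NOT 1 = 0
g9 = NOT g8 = NOT 0 = 1
giving g9 = 1 ≠ 0.

no solution exists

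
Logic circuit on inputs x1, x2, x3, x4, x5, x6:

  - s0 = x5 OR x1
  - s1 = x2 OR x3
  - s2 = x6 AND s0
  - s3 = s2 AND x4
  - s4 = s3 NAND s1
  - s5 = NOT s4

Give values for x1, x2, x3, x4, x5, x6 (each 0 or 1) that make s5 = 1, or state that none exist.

x1=0 x2=0 x3=1 x4=1 x5=1 x6=1

s5 = NOT s4 must be 1, so s4 = 0.
s4 = s3 NAND s1 must be 0, so both s3 = 1 and s1 = 1.
s3 = s2 AND x4 must be 1, so both s2 = 1 and x4 = 1.
Check with x1=0 x2=0 x3=1 x4=1 x5=1 x6=1:
s0 = x5 OR x1 = 1 OR 0 = 1
s1 = x2 OR x3 = 0 OR 1 = 1
s2 = x6 AND s0 = 1 AND 1 = 1
s3 = s2 AND x4 = 1 AND 1 = 1
s4 = s3 NAND s1 = 1 NAND 1 = 0
s5 = NOT s4 = NOT 0 = 1
So s5 = 1 as required.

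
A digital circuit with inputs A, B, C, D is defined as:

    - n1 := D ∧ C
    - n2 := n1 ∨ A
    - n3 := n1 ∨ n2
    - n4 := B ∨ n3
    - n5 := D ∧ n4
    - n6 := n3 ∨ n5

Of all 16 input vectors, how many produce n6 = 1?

11

n6 = n3 ∨ n5 must be 1, so at least one of n3, n5 is 1.
Enumerating the 16 input combinations, 11 give n6 = 1 and 5 give n6 = 0.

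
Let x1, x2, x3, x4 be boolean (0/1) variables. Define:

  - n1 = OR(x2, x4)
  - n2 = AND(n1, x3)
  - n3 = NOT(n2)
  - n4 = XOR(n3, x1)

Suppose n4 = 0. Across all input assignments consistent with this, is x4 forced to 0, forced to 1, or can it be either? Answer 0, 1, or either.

Both values of x4 occur among assignments with n4 = 0:
  x4=0: x1=0, x2=1, x3=1, x4=0
  x4=1: x1=0, x2=0, x3=1, x4=1

either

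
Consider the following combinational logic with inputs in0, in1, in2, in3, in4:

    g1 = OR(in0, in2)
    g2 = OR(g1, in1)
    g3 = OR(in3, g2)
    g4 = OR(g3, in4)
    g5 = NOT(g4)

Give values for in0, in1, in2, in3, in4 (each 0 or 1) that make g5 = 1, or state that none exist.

Check with in0=0 in1=0 in2=0 in3=0 in4=0:
g1 = OR(in0, in2) = OR(0, 0) = 0
g2 = OR(g1, in1) = OR(0, 0) = 0
g3 = OR(in3, g2) = OR(0, 0) = 0
g4 = OR(g3, in4) = OR(0, 0) = 0
g5 = NOT(g4) = NOT 0 = 1
So g5 = 1 as required.

in0=0 in1=0 in2=0 in3=0 in4=0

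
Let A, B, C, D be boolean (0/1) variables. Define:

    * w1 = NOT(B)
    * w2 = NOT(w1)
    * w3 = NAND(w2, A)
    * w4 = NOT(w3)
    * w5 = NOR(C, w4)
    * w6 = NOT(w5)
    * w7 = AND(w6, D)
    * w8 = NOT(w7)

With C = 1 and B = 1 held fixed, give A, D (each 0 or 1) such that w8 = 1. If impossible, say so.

A=0 D=0

Check with C = 1 and B = 1 and A=0, D=0:
w1 = NOT(B) = NOT 1 = 0
w2 = NOT(w1) = NOT 0 = 1
w3 = NAND(w2, A) = NAND(1, 0) = 1
w4 = NOT(w3) = NOT 1 = 0
w5 = NOR(C, w4) = NOR(1, 0) = 0
w6 = NOT(w5) = NOT 0 = 1
w7 = AND(w6, D) = AND(1, 0) = 0
w8 = NOT(w7) = NOT 0 = 1
So w8 = 1.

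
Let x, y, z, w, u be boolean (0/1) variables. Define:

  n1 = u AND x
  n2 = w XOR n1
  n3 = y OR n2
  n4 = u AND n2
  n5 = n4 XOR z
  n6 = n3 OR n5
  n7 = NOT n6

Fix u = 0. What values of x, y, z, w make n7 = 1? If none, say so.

n7 = NOT n6 must be 1, so n6 = 0.
Check with u = 0 and x=0, y=0, z=0, w=0:
n1 = u AND x = 0 AND 0 = 0
n2 = w XOR n1 = 0 XOR 0 = 0
n3 = y OR n2 = 0 OR 0 = 0
n4 = u AND n2 = 0 AND 0 = 0
n5 = n4 XOR z = 0 XOR 0 = 0
n6 = n3 OR n5 = 0 OR 0 = 0
n7 = NOT n6 = NOT 0 = 1
So n7 = 1.

x=0, y=0, z=0, w=0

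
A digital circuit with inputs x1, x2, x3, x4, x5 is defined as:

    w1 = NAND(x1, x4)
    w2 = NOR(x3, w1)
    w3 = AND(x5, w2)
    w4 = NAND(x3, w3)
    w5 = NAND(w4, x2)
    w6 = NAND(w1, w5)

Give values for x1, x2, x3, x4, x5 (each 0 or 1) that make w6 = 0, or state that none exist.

x1=0, x2=0, x3=0, x4=0, x5=1

w6 = NAND(w1, w5) must be 0, so both w1 = 1 and w5 = 1.
w1 = NAND(x1, x4) must be 1, so at least one of x1, x4 is 0.
w5 = NAND(w4, x2) must be 1, so at least one of w4, x2 is 0.
Check with x1=0, x2=0, x3=0, x4=0, x5=1:
w1 = NAND(x1, x4) = NAND(0, 0) = 1
w2 = NOR(x3, w1) = NOR(0, 1) = 0
w3 = AND(x5, w2) = AND(1, 0) = 0
w4 = NAND(x3, w3) = NAND(0, 0) = 1
w5 = NAND(w4, x2) = NAND(1, 0) = 1
w6 = NAND(w1, w5) = NAND(1, 1) = 0
So w6 = 0 as required.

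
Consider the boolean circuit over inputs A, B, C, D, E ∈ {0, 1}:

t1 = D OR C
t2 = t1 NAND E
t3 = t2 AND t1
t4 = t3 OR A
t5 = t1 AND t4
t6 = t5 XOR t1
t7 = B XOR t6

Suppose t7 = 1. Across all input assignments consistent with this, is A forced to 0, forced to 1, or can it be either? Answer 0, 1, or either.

Both values of A occur among assignments with t7 = 1:
  A=0: A=0, B=0, C=0, D=1, E=1
  A=1: A=1, B=1, C=0, D=0, E=0

either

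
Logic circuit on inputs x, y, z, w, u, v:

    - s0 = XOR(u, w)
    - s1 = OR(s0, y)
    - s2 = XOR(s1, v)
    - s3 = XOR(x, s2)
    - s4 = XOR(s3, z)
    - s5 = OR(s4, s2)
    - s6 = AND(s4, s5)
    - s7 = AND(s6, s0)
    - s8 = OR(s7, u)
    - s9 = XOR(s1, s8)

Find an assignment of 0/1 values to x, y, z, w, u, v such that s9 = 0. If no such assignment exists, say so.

x=0, y=0, z=1, w=1, u=0, v=1

s9 = XOR(s1, s8) must be 0, so s1 and s8 are equal.
Check with x=0, y=0, z=1, w=1, u=0, v=1:
s0 = XOR(u, w) = XOR(0, 1) = 1
s1 = OR(s0, y) = OR(1, 0) = 1
s2 = XOR(s1, v) = XOR(1, 1) = 0
s3 = XOR(x, s2) = XOR(0, 0) = 0
s4 = XOR(s3, z) = XOR(0, 1) = 1
s5 = OR(s4, s2) = OR(1, 0) = 1
s6 = AND(s4, s5) = AND(1, 1) = 1
s7 = AND(s6, s0) = AND(1, 1) = 1
s8 = OR(s7, u) = OR(1, 0) = 1
s9 = XOR(s1, s8) = XOR(1, 1) = 0
So s9 = 0 as required.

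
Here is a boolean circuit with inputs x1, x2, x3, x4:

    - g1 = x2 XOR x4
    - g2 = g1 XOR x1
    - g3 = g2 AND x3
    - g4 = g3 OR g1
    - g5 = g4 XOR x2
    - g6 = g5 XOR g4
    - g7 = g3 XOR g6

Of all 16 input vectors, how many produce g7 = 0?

g7 = g3 XOR g6 must be 0, so g3 and g6 are equal.
Enumerating the 16 input combinations, 8 give g7 = 0 and 8 give g7 = 1.

8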